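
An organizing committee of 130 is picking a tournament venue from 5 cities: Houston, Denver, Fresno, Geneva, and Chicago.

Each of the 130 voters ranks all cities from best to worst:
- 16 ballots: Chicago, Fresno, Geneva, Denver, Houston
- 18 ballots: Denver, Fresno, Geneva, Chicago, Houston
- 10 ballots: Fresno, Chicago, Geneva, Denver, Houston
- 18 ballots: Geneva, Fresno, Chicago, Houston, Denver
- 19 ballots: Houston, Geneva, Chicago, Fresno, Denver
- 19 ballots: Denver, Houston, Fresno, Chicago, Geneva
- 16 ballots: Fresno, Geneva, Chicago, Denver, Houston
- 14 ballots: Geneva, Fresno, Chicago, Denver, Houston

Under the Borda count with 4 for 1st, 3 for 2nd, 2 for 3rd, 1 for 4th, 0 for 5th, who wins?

Fresno

Houston: 16×0 + 18×0 + 10×0 + 18×1 + 19×4 + 19×3 + 16×0 + 14×0 = 151
Denver: 16×1 + 18×4 + 10×1 + 18×0 + 19×0 + 19×4 + 16×1 + 14×1 = 204
Fresno: 16×3 + 18×3 + 10×4 + 18×3 + 19×1 + 19×2 + 16×4 + 14×3 = 359
Geneva: 16×2 + 18×2 + 10×2 + 18×4 + 19×3 + 19×0 + 16×3 + 14×4 = 321
Chicago: 16×4 + 18×1 + 10×3 + 18×2 + 19×2 + 19×1 + 16×2 + 14×2 = 265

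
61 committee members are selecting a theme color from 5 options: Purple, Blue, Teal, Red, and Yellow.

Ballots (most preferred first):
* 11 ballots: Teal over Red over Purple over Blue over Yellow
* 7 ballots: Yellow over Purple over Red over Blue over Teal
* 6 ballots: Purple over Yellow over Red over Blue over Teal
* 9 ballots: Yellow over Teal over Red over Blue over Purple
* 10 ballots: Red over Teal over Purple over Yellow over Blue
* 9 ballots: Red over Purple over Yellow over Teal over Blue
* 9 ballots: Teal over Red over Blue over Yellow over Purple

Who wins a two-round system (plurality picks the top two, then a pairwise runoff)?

Round 1 first-place votes: Purple 6, Blue 0, Teal 20, Red 19, Yellow 16. Teal and Red advance.
Runoff: Teal is ranked above Red on 29 ballots, Red above Teal on 32.

Red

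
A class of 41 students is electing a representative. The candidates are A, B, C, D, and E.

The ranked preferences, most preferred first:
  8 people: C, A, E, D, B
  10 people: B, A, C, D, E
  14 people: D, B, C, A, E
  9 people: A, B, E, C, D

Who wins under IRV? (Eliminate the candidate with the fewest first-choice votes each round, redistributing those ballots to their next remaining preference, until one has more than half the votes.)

A

Round 1: A 9, B 10, C 8, D 14, E 0. E eliminated.
Round 2: A 9, B 10, C 8, D 14. C eliminated.
Round 3: A 17, B 10, D 14. B eliminated.
Round 4: A 27, D 14. A has a majority (≥21).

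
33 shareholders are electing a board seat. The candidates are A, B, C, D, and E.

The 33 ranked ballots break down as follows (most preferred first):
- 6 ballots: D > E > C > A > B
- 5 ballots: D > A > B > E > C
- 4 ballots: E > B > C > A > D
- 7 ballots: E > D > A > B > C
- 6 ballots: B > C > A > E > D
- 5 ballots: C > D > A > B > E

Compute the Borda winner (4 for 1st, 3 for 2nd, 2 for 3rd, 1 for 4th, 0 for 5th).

D

A: 6×1 + 5×3 + 4×1 + 7×2 + 6×2 + 5×2 = 61
B: 6×0 + 5×2 + 4×3 + 7×1 + 6×4 + 5×1 = 58
C: 6×2 + 5×0 + 4×2 + 7×0 + 6×3 + 5×4 = 58
D: 6×4 + 5×4 + 4×0 + 7×3 + 6×0 + 5×3 = 80
E: 6×3 + 5×1 + 4×4 + 7×4 + 6×1 + 5×0 = 73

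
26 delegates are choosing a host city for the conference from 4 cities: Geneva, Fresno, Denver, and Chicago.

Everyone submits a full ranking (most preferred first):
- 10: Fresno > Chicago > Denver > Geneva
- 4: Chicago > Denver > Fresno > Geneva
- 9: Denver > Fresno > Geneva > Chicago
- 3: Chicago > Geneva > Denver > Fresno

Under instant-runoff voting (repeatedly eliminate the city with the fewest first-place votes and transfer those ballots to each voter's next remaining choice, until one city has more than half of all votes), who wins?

Denver

Round 1: Geneva 0, Fresno 10, Denver 9, Chicago 7. Geneva eliminated.
Round 2: Fresno 10, Denver 9, Chicago 7. Chicago eliminated.
Round 3: Fresno 10, Denver 16. Denver has a majority (≥14).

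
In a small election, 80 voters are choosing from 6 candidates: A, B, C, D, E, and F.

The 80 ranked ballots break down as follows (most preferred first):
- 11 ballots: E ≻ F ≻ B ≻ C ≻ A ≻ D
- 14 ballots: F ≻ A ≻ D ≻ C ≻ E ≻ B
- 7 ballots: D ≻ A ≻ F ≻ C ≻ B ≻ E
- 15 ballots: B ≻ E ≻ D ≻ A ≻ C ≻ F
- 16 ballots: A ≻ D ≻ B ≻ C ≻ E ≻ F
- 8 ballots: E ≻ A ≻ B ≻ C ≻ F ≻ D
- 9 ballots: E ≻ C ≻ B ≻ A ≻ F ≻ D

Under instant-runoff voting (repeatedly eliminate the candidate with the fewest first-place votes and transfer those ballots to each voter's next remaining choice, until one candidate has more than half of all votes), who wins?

E

Round 1: A 16, B 15, C 0, D 7, E 28, F 14. C eliminated.
Round 2: A 16, B 15, D 7, E 28, F 14. D eliminated.
Round 3: A 23, B 15, E 28, F 14. F eliminated.
Round 4: A 37, B 15, E 28. B eliminated.
Round 5: A 37, E 43. E has a majority (≥41).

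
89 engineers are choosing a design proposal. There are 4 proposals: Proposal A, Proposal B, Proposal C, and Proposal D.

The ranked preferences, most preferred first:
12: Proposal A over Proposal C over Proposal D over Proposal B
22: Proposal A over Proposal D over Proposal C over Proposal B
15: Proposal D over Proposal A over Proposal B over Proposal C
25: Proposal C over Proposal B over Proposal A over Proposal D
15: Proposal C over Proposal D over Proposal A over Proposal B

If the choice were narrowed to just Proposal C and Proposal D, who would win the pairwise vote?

Proposal C is ranked above Proposal D on 52 ballots; Proposal D above Proposal C on 37.

Proposal C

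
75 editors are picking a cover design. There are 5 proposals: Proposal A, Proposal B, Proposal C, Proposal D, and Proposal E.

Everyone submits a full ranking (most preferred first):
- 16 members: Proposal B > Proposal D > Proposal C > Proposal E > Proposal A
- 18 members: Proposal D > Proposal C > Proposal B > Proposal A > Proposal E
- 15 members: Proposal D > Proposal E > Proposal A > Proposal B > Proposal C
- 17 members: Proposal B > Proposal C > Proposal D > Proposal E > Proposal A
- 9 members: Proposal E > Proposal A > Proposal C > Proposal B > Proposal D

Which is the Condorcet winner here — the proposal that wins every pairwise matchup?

Proposal B vs Proposal A: 51–24
Proposal B vs Proposal C: 48–27
Proposal B vs Proposal D: 42–33
Proposal B vs Proposal E: 51–24
Proposal B beats every other proposal.

Proposal B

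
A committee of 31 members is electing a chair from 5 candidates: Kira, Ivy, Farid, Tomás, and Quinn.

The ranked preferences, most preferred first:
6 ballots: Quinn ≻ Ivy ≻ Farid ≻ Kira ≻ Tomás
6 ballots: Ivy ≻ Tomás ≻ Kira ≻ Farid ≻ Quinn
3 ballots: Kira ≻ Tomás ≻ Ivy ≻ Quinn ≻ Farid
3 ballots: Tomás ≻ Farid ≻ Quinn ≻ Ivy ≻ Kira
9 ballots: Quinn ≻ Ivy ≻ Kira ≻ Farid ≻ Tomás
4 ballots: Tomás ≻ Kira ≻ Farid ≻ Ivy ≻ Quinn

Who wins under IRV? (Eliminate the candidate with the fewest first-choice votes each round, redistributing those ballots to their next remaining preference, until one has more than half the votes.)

Tomás

Round 1: Kira 3, Ivy 6, Farid 0, Tomás 7, Quinn 15. Farid eliminated.
Round 2: Kira 3, Ivy 6, Tomás 7, Quinn 15. Kira eliminated.
Round 3: Ivy 6, Tomás 10, Quinn 15. Ivy eliminated.
Round 4: Tomás 16, Quinn 15. Tomás has a majority (≥16).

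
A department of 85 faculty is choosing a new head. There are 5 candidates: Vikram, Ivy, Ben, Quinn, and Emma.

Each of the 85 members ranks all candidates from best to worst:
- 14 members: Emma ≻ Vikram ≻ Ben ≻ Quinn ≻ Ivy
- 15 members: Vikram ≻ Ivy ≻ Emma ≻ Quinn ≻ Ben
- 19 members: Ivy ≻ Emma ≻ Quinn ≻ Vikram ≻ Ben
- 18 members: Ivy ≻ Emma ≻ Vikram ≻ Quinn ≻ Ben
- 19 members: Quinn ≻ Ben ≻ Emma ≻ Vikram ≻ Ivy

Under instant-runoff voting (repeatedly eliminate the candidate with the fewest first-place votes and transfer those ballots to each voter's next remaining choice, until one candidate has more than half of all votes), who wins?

Vikram

Round 1: Vikram 15, Ivy 37, Ben 0, Quinn 19, Emma 14. Ben eliminated.
Round 2: Vikram 15, Ivy 37, Quinn 19, Emma 14. Emma eliminated.
Round 3: Vikram 29, Ivy 37, Quinn 19. Quinn eliminated.
Round 4: Vikram 48, Ivy 37. Vikram has a majority (≥43).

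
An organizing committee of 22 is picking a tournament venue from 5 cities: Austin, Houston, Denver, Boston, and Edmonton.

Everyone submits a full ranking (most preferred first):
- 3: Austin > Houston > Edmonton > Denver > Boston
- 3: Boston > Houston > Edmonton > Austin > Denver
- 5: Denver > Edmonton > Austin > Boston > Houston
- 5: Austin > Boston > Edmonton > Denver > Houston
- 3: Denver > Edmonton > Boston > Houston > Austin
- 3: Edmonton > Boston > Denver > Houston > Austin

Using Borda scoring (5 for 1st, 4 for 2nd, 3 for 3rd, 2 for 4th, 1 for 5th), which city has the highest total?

Austin: 3×5 + 3×2 + 5×3 + 5×5 + 3×1 + 3×1 = 67
Houston: 3×4 + 3×4 + 5×1 + 5×1 + 3×2 + 3×2 = 46
Denver: 3×2 + 3×1 + 5×5 + 5×2 + 3×5 + 3×3 = 68
Boston: 3×1 + 3×5 + 5×2 + 5×4 + 3×3 + 3×4 = 69
Edmonton: 3×3 + 3×3 + 5×4 + 5×3 + 3×4 + 3×5 = 80

Edmonton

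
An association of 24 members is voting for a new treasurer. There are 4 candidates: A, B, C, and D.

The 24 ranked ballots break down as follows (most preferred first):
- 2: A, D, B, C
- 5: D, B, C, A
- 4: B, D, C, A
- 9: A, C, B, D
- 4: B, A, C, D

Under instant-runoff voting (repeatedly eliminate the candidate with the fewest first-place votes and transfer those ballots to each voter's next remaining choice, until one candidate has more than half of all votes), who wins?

Round 1: A 11, B 8, C 0, D 5. C eliminated.
Round 2: A 11, B 8, D 5. D eliminated.
Round 3: A 11, B 13. B has a majority (≥13).

B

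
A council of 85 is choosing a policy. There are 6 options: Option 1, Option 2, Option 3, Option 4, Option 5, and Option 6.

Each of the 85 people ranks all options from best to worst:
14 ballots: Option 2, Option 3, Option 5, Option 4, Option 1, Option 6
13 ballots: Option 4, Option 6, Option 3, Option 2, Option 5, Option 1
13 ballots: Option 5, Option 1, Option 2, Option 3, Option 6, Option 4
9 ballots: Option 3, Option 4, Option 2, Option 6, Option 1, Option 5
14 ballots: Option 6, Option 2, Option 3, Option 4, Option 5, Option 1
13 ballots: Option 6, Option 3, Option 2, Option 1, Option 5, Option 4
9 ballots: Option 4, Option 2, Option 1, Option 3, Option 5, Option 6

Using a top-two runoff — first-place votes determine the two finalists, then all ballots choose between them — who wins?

Round 1 first-place votes: Option 1 0, Option 2 14, Option 3 9, Option 4 22, Option 5 13, Option 6 27. Option 6 and Option 4 advance.
Runoff: Option 6 is ranked above Option 4 on 40 ballots, Option 4 above Option 6 on 45.

Option 4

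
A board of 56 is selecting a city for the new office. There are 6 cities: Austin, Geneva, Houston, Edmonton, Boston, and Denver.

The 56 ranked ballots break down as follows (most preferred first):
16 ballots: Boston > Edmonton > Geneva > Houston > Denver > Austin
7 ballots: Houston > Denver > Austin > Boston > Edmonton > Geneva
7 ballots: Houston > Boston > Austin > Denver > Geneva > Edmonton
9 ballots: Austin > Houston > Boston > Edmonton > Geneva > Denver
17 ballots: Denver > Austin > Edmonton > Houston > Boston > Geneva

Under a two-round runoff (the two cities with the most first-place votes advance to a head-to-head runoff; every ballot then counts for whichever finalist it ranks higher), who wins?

Round 1 first-place votes: Austin 9, Geneva 0, Houston 14, Edmonton 0, Boston 16, Denver 17. Denver and Boston advance.
Runoff: Denver is ranked above Boston on 24 ballots, Boston above Denver on 32.

Boston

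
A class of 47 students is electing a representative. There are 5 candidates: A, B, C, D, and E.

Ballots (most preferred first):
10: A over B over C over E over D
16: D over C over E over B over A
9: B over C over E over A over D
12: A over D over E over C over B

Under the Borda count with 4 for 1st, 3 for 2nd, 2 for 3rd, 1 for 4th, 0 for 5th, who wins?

C

A: 10×4 + 16×0 + 9×1 + 12×4 = 97
B: 10×3 + 16×1 + 9×4 + 12×0 = 82
C: 10×2 + 16×3 + 9×3 + 12×1 = 107
D: 10×0 + 16×4 + 9×0 + 12×3 = 100
E: 10×1 + 16×2 + 9×2 + 12×2 = 84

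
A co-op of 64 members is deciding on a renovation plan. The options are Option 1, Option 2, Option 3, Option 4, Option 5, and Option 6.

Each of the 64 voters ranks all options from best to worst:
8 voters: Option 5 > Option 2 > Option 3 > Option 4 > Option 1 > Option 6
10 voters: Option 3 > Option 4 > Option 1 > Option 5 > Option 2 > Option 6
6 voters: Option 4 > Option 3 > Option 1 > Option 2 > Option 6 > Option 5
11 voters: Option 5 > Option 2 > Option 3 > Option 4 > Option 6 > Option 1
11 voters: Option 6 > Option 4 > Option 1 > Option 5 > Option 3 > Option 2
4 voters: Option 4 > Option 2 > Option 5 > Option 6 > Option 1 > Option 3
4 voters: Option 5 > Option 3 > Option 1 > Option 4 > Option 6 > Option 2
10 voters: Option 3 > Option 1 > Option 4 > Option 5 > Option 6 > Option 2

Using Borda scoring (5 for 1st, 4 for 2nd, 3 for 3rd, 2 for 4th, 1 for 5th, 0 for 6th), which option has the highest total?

Option 1: 8×1 + 10×3 + 6×3 + 11×0 + 11×3 + 4×1 + 4×3 + 10×4 = 145
Option 2: 8×4 + 10×1 + 6×2 + 11×4 + 11×0 + 4×4 + 4×0 + 10×0 = 114
Option 3: 8×3 + 10×5 + 6×4 + 11×3 + 11×1 + 4×0 + 4×4 + 10×5 = 208
Option 4: 8×2 + 10×4 + 6×5 + 11×2 + 11×4 + 4×5 + 4×2 + 10×3 = 210
Option 5: 8×5 + 10×2 + 6×0 + 11×5 + 11×2 + 4×3 + 4×5 + 10×2 = 189
Option 6: 8×0 + 10×0 + 6×1 + 11×1 + 11×5 + 4×2 + 4×1 + 10×1 = 94

Option 4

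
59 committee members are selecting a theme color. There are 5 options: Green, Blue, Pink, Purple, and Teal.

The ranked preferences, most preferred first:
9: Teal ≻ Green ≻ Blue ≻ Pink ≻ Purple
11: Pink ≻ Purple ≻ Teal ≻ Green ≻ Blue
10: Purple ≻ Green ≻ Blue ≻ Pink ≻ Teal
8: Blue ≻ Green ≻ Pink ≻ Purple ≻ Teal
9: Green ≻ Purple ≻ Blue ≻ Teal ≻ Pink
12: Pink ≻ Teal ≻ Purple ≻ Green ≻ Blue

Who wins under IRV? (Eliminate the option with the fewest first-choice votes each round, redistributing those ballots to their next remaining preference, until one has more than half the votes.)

Round 1: Green 9, Blue 8, Pink 23, Purple 10, Teal 9. Blue eliminated.
Round 2: Green 17, Pink 23, Purple 10, Teal 9. Teal eliminated.
Round 3: Green 26, Pink 23, Purple 10. Purple eliminated.
Round 4: Green 36, Pink 23. Green has a majority (≥30).

Green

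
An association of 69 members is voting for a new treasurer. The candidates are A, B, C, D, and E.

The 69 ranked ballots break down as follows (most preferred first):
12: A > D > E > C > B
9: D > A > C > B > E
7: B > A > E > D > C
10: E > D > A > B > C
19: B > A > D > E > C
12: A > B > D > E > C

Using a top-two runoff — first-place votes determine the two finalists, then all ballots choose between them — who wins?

A

Round 1 first-place votes: A 24, B 26, C 0, D 9, E 10. B and A advance.
Runoff: B is ranked above A on 26 ballots, A above B on 43.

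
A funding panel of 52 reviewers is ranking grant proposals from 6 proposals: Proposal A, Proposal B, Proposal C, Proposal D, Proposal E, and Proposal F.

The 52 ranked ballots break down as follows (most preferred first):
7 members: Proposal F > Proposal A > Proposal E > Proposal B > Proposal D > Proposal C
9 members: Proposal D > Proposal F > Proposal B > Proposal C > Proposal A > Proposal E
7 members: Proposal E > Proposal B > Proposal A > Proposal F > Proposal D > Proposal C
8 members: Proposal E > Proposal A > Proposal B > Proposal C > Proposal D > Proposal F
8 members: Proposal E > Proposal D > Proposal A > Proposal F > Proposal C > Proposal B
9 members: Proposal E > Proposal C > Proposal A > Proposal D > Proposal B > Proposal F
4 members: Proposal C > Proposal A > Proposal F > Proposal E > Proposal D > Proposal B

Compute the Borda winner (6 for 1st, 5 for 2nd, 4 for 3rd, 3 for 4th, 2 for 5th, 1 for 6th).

Proposal A: 7×5 + 9×2 + 7×4 + 8×5 + 8×4 + 9×4 + 4×5 = 209
Proposal B: 7×3 + 9×4 + 7×5 + 8×4 + 8×1 + 9×2 + 4×1 = 154
Proposal C: 7×1 + 9×3 + 7×1 + 8×3 + 8×2 + 9×5 + 4×6 = 150
Proposal D: 7×2 + 9×6 + 7×2 + 8×2 + 8×5 + 9×3 + 4×2 = 173
Proposal E: 7×4 + 9×1 + 7×6 + 8×6 + 8×6 + 9×6 + 4×3 = 241
Proposal F: 7×6 + 9×5 + 7×3 + 8×1 + 8×3 + 9×1 + 4×4 = 165

Proposal E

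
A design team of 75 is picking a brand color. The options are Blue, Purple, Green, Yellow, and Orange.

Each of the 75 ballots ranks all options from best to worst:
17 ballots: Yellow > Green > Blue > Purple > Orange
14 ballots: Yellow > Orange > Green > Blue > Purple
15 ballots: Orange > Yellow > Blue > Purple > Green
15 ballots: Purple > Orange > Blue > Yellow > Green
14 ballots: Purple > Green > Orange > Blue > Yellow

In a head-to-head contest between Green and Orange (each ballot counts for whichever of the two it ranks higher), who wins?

Green is ranked above Orange on 31 ballots; Orange above Green on 44.

Orange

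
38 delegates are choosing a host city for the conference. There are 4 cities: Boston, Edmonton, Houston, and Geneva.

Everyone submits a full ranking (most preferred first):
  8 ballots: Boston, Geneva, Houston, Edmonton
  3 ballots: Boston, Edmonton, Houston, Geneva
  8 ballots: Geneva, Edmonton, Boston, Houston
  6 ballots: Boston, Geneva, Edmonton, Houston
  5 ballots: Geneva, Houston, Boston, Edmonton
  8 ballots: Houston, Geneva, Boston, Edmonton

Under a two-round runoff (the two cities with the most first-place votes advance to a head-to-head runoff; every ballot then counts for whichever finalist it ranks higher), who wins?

Round 1 first-place votes: Boston 17, Edmonton 0, Houston 8, Geneva 13. Boston and Geneva advance.
Runoff: Boston is ranked above Geneva on 17 ballots, Geneva above Boston on 21.

Geneva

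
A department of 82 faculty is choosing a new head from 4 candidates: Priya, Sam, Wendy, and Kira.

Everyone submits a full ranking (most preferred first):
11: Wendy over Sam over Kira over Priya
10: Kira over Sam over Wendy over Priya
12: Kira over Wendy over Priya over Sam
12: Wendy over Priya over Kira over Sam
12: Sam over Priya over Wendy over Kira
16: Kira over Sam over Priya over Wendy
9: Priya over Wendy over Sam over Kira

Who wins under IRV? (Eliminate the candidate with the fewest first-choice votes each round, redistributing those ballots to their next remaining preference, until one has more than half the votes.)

Round 1: Priya 9, Sam 12, Wendy 23, Kira 38. Priya eliminated.
Round 2: Sam 12, Wendy 32, Kira 38. Sam eliminated.
Round 3: Wendy 44, Kira 38. Wendy has a majority (≥42).

Wendy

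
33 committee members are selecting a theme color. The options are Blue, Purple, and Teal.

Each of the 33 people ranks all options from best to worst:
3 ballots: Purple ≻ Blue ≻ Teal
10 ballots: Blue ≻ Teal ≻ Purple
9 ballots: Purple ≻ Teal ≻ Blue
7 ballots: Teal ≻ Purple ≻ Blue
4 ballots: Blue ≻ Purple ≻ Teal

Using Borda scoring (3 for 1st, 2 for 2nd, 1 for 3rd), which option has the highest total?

Purple

Blue: 3×2 + 10×3 + 9×1 + 7×1 + 4×3 = 64
Purple: 3×3 + 10×1 + 9×3 + 7×2 + 4×2 = 68
Teal: 3×1 + 10×2 + 9×2 + 7×3 + 4×1 = 66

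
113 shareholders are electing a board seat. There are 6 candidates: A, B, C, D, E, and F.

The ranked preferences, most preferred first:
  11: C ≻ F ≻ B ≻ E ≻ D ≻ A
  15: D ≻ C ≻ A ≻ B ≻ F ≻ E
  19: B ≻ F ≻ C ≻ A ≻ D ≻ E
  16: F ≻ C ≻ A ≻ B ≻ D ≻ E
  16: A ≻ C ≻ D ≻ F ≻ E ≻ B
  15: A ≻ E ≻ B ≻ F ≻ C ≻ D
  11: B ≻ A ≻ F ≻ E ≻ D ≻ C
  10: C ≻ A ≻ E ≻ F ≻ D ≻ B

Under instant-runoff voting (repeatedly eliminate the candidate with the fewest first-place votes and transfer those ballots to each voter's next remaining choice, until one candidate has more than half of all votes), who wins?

Round 1: A 31, B 30, C 21, D 15, E 0, F 16. E eliminated.
Round 2: A 31, B 30, C 21, D 15, F 16. D eliminated.
Round 3: A 31, B 30, C 36, F 16. F eliminated.
Round 4: A 31, B 30, C 52. B eliminated.
Round 5: A 42, C 71. C has a majority (≥57).

C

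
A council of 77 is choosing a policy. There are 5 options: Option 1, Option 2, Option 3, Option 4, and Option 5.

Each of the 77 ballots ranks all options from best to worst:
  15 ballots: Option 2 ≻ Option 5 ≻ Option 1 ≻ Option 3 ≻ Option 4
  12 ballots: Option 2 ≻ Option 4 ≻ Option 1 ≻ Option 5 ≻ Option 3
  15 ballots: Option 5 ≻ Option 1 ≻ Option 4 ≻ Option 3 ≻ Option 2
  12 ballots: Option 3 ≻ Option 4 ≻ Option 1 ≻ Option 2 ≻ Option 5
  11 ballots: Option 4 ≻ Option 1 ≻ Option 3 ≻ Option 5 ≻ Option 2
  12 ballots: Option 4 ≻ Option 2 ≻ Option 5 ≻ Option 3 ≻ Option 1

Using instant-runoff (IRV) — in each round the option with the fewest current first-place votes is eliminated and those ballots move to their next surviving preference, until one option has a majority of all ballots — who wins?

Option 4

Round 1: Option 1 0, Option 2 27, Option 3 12, Option 4 23, Option 5 15. Option 1 eliminated.
Round 2: Option 2 27, Option 3 12, Option 4 23, Option 5 15. Option 3 eliminated.
Round 3: Option 2 27, Option 4 35, Option 5 15. Option 5 eliminated.
Round 4: Option 2 27, Option 4 50. Option 4 has a majority (≥39).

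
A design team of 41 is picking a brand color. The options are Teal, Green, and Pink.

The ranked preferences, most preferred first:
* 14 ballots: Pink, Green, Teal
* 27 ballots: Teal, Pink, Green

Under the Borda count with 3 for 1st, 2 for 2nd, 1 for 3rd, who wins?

Pink

Teal: 14×1 + 27×3 = 95
Green: 14×2 + 27×1 = 55
Pink: 14×3 + 27×2 = 96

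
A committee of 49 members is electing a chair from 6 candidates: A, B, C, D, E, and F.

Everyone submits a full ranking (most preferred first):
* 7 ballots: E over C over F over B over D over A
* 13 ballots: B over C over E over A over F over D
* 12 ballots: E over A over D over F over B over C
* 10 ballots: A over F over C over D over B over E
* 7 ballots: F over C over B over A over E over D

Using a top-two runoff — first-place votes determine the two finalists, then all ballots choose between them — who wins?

B

Round 1 first-place votes: A 10, B 13, C 0, D 0, E 19, F 7. E and B advance.
Runoff: E is ranked above B on 19 ballots, B above E on 30.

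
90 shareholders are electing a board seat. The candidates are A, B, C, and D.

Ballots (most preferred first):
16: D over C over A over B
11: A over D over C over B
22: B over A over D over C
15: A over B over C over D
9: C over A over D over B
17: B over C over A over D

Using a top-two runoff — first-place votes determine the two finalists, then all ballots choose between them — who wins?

A

Round 1 first-place votes: A 26, B 39, C 9, D 16. B and A advance.
Runoff: B is ranked above A on 39 ballots, A above B on 51.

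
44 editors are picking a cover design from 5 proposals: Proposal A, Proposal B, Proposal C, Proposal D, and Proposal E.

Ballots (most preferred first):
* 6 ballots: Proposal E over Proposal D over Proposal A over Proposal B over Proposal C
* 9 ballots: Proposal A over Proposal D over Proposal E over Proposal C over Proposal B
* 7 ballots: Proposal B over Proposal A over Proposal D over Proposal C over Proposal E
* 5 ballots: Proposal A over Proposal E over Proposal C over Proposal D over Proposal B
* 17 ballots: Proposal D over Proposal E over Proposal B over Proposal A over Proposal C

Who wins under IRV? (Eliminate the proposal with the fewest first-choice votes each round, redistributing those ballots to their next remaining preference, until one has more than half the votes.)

Proposal D

Round 1: Proposal A 14, Proposal B 7, Proposal C 0, Proposal D 17, Proposal E 6. Proposal C eliminated.
Round 2: Proposal A 14, Proposal B 7, Proposal D 17, Proposal E 6. Proposal E eliminated.
Round 3: Proposal A 14, Proposal B 7, Proposal D 23. Proposal D has a majority (≥23).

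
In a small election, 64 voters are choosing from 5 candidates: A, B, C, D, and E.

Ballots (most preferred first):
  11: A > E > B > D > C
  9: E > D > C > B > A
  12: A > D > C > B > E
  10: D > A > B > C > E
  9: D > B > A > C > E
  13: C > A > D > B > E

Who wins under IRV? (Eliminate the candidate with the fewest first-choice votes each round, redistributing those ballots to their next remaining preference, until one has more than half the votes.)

Round 1: A 23, B 0, C 13, D 19, E 9. B eliminated.
Round 2: A 23, C 13, D 19, E 9. E eliminated.
Round 3: A 23, C 13, D 28. C eliminated.
Round 4: A 36, D 28. A has a majority (≥33).

A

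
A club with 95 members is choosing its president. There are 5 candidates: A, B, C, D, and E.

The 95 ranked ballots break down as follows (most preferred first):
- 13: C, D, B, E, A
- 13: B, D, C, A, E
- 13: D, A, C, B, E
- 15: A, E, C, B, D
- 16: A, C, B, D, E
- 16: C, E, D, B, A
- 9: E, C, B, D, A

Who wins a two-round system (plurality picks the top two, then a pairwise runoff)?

Round 1 first-place votes: A 31, B 13, C 29, D 13, E 9. A and C advance.
Runoff: A is ranked above C on 44 ballots, C above A on 51.

C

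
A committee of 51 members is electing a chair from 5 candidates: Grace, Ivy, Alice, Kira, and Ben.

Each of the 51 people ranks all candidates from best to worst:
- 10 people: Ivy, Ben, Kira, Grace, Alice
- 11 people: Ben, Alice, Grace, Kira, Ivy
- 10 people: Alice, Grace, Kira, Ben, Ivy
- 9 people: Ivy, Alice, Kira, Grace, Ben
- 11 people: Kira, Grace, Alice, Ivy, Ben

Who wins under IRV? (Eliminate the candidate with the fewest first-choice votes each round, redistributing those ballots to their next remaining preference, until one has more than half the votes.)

Round 1: Grace 0, Ivy 19, Alice 10, Kira 11, Ben 11. Grace eliminated.
Round 2: Ivy 19, Alice 10, Kira 11, Ben 11. Alice eliminated.
Round 3: Ivy 19, Kira 21, Ben 11. Ben eliminated.
Round 4: Ivy 19, Kira 32. Kira has a majority (≥26).

Kira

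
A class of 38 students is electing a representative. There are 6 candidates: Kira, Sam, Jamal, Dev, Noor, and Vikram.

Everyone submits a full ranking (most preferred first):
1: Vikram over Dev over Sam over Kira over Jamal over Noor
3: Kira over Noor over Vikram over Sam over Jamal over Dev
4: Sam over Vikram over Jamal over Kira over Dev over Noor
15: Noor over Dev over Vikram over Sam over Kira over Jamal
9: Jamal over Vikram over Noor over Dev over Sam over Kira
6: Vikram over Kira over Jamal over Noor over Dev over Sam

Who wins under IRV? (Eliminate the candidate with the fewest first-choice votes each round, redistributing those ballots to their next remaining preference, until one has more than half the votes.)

Vikram

Round 1: Kira 3, Sam 4, Jamal 9, Dev 0, Noor 15, Vikram 7. Dev eliminated.
Round 2: Kira 3, Sam 4, Jamal 9, Noor 15, Vikram 7. Kira eliminated.
Round 3: Sam 4, Jamal 9, Noor 18, Vikram 7. Sam eliminated.
Round 4: Jamal 9, Noor 18, Vikram 11. Jamal eliminated.
Round 5: Noor 18, Vikram 20. Vikram has a majority (≥20).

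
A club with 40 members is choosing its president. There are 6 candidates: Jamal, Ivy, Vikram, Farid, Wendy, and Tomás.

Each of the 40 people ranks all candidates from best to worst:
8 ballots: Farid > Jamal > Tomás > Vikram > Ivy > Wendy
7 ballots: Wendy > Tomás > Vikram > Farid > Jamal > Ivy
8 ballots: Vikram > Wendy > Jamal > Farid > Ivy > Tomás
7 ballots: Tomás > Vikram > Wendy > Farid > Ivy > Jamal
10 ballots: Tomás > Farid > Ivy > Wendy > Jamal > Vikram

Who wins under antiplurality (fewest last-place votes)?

Farid

Last-place votes: Jamal 7, Ivy 7, Vikram 10, Farid 0, Wendy 8, Tomás 8.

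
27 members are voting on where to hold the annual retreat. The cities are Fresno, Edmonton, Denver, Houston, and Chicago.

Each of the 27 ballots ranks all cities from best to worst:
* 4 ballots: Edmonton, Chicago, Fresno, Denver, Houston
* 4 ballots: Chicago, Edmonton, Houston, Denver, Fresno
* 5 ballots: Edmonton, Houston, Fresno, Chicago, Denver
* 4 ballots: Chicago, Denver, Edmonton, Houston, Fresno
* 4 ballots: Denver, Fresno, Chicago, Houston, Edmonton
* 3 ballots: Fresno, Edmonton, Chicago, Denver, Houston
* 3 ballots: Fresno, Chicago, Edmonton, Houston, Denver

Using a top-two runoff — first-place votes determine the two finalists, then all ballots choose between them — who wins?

Chicago

Round 1 first-place votes: Fresno 6, Edmonton 9, Denver 4, Houston 0, Chicago 8. Edmonton and Chicago advance.
Runoff: Edmonton is ranked above Chicago on 12 ballots, Chicago above Edmonton on 15.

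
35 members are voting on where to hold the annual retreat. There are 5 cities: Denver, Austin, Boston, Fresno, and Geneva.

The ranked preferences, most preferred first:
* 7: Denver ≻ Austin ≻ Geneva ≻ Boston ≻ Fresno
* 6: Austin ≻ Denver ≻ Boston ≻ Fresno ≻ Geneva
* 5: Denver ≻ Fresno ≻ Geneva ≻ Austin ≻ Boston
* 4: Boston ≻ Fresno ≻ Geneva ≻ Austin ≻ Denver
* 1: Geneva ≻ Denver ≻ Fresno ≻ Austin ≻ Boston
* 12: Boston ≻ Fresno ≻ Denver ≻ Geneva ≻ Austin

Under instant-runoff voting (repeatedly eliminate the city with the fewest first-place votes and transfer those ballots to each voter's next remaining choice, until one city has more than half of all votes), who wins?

Round 1: Denver 12, Austin 6, Boston 16, Fresno 0, Geneva 1. Fresno eliminated.
Round 2: Denver 12, Austin 6, Boston 16, Geneva 1. Geneva eliminated.
Round 3: Denver 13, Austin 6, Boston 16. Austin eliminated.
Round 4: Denver 19, Boston 16. Denver has a majority (≥18).

Denver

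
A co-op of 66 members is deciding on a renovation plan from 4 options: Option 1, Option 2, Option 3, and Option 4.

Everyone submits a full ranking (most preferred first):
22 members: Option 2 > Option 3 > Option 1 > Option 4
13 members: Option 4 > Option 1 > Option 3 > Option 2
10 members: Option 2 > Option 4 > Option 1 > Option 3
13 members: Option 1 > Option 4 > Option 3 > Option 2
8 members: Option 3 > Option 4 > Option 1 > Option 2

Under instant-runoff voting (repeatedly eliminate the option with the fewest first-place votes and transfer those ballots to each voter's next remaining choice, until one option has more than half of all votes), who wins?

Round 1: Option 1 13, Option 2 32, Option 3 8, Option 4 13. Option 3 eliminated.
Round 2: Option 1 13, Option 2 32, Option 4 21. Option 1 eliminated.
Round 3: Option 2 32, Option 4 34. Option 4 has a majority (≥34).

Option 4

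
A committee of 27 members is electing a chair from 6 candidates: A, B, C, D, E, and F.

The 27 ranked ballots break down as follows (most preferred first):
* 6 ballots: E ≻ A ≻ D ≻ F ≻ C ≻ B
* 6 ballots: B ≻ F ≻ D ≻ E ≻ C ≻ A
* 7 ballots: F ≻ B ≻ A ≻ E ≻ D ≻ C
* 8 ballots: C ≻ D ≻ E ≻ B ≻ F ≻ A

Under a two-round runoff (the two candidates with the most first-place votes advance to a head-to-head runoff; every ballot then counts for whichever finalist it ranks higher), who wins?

F

Round 1 first-place votes: A 0, B 6, C 8, D 0, E 6, F 7. C and F advance.
Runoff: C is ranked above F on 8 ballots, F above C on 19.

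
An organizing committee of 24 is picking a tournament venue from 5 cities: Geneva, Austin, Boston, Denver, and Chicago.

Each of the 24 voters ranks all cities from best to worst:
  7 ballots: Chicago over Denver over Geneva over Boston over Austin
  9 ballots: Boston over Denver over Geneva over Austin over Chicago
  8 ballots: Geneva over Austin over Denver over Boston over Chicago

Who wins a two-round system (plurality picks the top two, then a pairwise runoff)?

Round 1 first-place votes: Geneva 8, Austin 0, Boston 9, Denver 0, Chicago 7. Boston and Geneva advance.
Runoff: Boston is ranked above Geneva on 9 ballots, Geneva above Boston on 15.

Geneva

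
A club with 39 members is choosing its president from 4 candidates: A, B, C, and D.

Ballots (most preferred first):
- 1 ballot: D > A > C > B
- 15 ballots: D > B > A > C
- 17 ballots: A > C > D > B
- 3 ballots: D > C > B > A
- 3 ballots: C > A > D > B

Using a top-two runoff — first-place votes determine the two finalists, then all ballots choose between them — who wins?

Round 1 first-place votes: A 17, B 0, C 3, D 19. D and A advance.
Runoff: D is ranked above A on 19 ballots, A above D on 20.

A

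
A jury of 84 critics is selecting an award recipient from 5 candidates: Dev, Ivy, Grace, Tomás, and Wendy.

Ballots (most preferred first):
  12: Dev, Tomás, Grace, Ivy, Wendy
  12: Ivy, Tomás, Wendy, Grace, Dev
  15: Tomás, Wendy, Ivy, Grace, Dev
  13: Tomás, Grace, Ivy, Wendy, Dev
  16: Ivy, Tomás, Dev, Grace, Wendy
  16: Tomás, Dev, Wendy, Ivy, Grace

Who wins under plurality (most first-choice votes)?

Tomás

First-place votes: Dev 12, Ivy 28, Grace 0, Tomás 44, Wendy 0.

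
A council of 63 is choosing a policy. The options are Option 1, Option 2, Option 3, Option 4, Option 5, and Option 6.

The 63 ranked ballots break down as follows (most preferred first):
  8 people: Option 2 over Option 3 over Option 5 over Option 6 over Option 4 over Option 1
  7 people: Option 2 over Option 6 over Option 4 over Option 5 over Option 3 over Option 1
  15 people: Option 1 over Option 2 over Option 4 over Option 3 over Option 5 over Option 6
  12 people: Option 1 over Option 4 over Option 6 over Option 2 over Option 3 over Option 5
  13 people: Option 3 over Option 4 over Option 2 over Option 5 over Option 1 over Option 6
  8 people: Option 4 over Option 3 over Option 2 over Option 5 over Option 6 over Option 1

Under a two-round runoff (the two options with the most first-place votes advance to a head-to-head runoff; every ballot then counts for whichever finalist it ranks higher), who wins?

Round 1 first-place votes: Option 1 27, Option 2 15, Option 3 13, Option 4 8, Option 5 0, Option 6 0. Option 1 and Option 2 advance.
Runoff: Option 1 is ranked above Option 2 on 27 ballots, Option 2 above Option 1 on 36.

Option 2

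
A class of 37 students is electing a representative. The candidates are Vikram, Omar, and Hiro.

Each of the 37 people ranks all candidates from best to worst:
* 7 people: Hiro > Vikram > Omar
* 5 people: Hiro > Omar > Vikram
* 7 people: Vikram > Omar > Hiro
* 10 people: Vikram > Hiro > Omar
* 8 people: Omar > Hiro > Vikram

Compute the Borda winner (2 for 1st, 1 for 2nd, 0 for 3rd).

Vikram: 7×1 + 5×0 + 7×2 + 10×2 + 8×0 = 41
Omar: 7×0 + 5×1 + 7×1 + 10×0 + 8×2 = 28
Hiro: 7×2 + 5×2 + 7×0 + 10×1 + 8×1 = 42

Hiro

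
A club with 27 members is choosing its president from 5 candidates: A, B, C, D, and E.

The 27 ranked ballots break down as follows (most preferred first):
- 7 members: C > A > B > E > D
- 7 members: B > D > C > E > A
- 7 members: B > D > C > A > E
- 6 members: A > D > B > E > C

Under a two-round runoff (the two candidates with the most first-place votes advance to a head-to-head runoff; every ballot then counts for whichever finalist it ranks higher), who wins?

Round 1 first-place votes: A 6, B 14, C 7, D 0, E 0. B and C advance.
Runoff: B is ranked above C on 20 ballots, C above B on 7.

B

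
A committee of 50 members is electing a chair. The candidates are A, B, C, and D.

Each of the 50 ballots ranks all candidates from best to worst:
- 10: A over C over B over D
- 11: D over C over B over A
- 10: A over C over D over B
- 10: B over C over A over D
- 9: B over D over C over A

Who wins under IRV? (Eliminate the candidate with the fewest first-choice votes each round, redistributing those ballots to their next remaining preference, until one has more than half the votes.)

Round 1: A 20, B 19, C 0, D 11. C eliminated.
Round 2: A 20, B 19, D 11. D eliminated.
Round 3: A 20, B 30. B has a majority (≥26).

B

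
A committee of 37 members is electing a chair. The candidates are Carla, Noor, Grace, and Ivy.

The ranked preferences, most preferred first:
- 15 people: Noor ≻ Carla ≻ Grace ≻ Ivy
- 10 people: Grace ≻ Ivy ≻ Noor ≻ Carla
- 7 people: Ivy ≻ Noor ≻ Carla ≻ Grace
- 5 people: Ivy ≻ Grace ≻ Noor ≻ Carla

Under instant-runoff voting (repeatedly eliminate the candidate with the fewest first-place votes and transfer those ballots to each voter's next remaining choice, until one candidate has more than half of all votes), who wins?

Ivy

Round 1: Carla 0, Noor 15, Grace 10, Ivy 12. Carla eliminated.
Round 2: Noor 15, Grace 10, Ivy 12. Grace eliminated.
Round 3: Noor 15, Ivy 22. Ivy has a majority (≥19).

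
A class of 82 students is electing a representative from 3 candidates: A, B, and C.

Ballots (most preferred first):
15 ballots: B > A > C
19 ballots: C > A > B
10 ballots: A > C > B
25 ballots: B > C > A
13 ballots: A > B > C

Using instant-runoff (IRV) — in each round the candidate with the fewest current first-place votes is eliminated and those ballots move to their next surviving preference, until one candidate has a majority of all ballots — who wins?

Round 1: A 23, B 40, C 19. C eliminated.
Round 2: A 42, B 40. A has a majority (≥42).

A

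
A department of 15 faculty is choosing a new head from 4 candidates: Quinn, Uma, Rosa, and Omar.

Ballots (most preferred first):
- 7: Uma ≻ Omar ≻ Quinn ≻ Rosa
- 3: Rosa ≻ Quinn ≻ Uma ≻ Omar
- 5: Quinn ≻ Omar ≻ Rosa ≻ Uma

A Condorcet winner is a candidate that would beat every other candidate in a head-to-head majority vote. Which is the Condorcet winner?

Quinn

Quinn vs Uma: 8–7
Quinn vs Rosa: 12–3
Quinn vs Omar: 8–7
Quinn beats every other candidate.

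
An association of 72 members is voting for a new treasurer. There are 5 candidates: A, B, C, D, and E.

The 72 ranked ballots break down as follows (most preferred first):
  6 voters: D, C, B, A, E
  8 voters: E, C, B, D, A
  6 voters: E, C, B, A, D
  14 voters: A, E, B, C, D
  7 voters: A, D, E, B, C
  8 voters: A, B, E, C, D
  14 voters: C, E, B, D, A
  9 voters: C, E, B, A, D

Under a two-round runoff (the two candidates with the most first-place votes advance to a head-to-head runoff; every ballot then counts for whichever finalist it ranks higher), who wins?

C

Round 1 first-place votes: A 29, B 0, C 23, D 6, E 14. A and C advance.
Runoff: A is ranked above C on 29 ballots, C above A on 43.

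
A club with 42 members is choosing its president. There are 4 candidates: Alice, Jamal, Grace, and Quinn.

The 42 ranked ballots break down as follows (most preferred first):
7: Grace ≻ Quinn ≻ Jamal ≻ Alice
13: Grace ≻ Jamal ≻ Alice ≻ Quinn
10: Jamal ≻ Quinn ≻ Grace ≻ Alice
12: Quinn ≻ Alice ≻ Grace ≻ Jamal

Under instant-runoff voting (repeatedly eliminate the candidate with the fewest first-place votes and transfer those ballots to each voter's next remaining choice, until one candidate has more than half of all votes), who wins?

Quinn

Round 1: Alice 0, Jamal 10, Grace 20, Quinn 12. Alice eliminated.
Round 2: Jamal 10, Grace 20, Quinn 12. Jamal eliminated.
Round 3: Grace 20, Quinn 22. Quinn has a majority (≥22).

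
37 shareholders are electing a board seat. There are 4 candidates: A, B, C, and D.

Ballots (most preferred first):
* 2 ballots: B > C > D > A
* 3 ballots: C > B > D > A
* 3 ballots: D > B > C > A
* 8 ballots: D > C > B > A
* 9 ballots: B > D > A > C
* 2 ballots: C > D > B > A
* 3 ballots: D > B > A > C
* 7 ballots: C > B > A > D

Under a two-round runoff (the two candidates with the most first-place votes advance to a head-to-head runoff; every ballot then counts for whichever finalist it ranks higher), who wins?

Round 1 first-place votes: A 0, B 11, C 12, D 14. D and C advance.
Runoff: D is ranked above C on 23 ballots, C above D on 14.

D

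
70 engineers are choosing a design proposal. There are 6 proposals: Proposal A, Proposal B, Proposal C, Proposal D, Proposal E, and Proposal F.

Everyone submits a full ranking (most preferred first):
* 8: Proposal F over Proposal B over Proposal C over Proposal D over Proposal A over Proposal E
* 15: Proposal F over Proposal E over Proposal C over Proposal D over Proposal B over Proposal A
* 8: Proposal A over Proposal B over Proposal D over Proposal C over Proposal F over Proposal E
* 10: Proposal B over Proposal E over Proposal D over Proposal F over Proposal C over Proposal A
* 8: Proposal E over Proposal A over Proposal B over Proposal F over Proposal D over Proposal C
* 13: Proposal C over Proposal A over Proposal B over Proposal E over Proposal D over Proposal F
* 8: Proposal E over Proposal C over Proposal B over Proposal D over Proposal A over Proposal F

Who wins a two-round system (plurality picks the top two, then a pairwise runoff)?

Proposal E

Round 1 first-place votes: Proposal A 8, Proposal B 10, Proposal C 13, Proposal D 0, Proposal E 16, Proposal F 23. Proposal F and Proposal E advance.
Runoff: Proposal F is ranked above Proposal E on 31 ballots, Proposal E above Proposal F on 39.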